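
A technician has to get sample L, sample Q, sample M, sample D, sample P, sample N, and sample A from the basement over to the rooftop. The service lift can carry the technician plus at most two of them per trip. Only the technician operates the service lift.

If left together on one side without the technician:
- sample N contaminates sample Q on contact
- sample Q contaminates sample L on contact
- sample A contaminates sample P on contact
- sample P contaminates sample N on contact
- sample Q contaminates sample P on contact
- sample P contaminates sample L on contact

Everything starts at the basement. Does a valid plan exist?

Yes

1. Technician goes to the rooftop with sample P and sample Q.
2. Technician goes back to the basement with sample Q.
3. Technician goes to the rooftop with sample L and sample N.
4. Technician goes back to the basement with sample P.
5. Technician goes to the rooftop with sample A and sample Q.
6. Technician goes back to the basement with sample Q.
7. Technician goes to the rooftop with sample M and sample Q.
8. Technician goes back to the basement with sample Q.
9. Technician goes to the rooftop with sample D and sample Q.
10. Technician goes back to the basement with sample Q.
11. Technician goes to the rooftop with sample P and sample Q.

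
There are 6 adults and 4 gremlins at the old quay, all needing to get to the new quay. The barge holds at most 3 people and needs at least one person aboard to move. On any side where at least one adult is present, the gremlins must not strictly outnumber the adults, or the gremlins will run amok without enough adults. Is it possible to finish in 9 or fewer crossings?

Yes — this plan uses 9 crossings (≤ 9):
1. 2 gremlins → the new quay.  (the old quay: 6A 2G; the new quay: 0A 2G)
2. 1 gremlin ← the old quay.  (the old quay: 6A 3G; the new quay: 0A 1G)
3. 3 gremlins → the new quay.  (the old quay: 6A 0G; the new quay: 0A 4G)
4. 1 gremlin ← the old quay.  (the old quay: 6A 1G; the new quay: 0A 3G)
5. 3 adults → the new quay.  (the old quay: 3A 1G; the new quay: 3A 3G)
6. 1 gremlin ← the old quay.  (the old quay: 3A 2G; the new quay: 3A 2G)
7. 1 adult and 2 gremlins → the new quay.  (the old quay: 2A 0G; the new quay: 4A 4G)
8. 1 gremlin ← the old quay.  (the old quay: 2A 1G; the new quay: 4A 3G)
9. 2 adults and 1 gremlin → the new quay.  (the old quay: 0A 0G; the new quay: 6A 4G)

Yes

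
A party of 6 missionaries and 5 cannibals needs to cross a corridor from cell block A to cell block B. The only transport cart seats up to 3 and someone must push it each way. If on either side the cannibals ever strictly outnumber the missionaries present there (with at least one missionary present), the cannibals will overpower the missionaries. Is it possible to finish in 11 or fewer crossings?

Yes

Yes — this plan uses 9 crossings (≤ 11):
1. 3 cannibals → cell block B.  (cell block A: 6M 2C; cell block B: 0M 3C)
2. 1 cannibal ← cell block A.  (cell block A: 6M 3C; cell block B: 0M 2C)
3. 3 missionaries → cell block B.  (cell block A: 3M 3C; cell block B: 3M 2C)
4. 1 missionary ← cell block A.  (cell block A: 4M 3C; cell block B: 2M 2C)
5. 2 missionaries and 1 cannibal → cell block B.  (cell block A: 2M 2C; cell block B: 4M 3C)
6. 1 missionary ← cell block A.  (cell block A: 3M 2C; cell block B: 3M 3C)
7. 2 missionaries and 1 cannibal → cell block B.  (cell block A: 1M 1C; cell block B: 5M 4C)
8. 1 missionary ← cell block A.  (cell block A: 2M 1C; cell block B: 4M 4C)
9. 2 missionaries and 1 cannibal → cell block B.  (cell block A: 0M 0C; cell block B: 6M 5C)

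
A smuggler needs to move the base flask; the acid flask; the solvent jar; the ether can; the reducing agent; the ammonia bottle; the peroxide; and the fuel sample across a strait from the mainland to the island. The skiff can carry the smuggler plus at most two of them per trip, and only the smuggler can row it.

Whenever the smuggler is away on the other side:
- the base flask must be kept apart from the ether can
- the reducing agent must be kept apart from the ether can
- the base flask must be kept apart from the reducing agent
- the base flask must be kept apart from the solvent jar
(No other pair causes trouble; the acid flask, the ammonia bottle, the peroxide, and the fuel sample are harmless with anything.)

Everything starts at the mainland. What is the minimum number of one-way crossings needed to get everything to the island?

13

Counting alone: the smuggler can take at most 2 across per trip to the island, so moving all 8 needs at least 4 loaded trips out, with a return between consecutive ones — at least 7 crossings.
The safety rule pushes this higher. Following every safe sequence of crossings, the most of the 8 that can be at the island as the skiff arrives there on crossings 7, 9, 11 is 5, 6, 7 respectively — never all 8.
So no plan with fewer than 13 crossings exists, and this one achieves 13:
1. Smuggler goes to the island with the base flask and the ether can.
2. Smuggler goes back to the mainland with the base flask.
3. Smuggler goes to the island with the acid flask and the base flask.
4. Smuggler goes back to the mainland with the base flask.
5. Smuggler goes to the island with the base flask and the solvent jar.
6. Smuggler goes back to the mainland with the base flask.
7. Smuggler goes to the island with the ammonia bottle and the base flask.
8. Smuggler goes back to the mainland with the base flask.
9. Smuggler goes to the island with the base flask and the peroxide.
10. Smuggler goes back to the mainland with the base flask.
11. Smuggler goes to the island with the base flask and the fuel sample.
12. Smuggler goes back to the mainland with the base flask.
13. Smuggler goes to the island with the base flask and the reducing agent.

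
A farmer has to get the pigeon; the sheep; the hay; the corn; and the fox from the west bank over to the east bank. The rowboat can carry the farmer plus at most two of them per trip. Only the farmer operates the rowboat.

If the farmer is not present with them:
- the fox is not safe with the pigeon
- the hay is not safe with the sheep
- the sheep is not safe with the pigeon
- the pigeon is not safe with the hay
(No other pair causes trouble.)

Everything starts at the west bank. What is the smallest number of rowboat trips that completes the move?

7

Counting alone: the farmer can take at most 2 across per trip to the east bank, so moving all 5 needs at least 3 loaded trips out, with a return between consecutive ones — at least 5 crossings.
The safety rule pushes this higher. Following every safe sequence of crossings, the most of the 5 that can be at the east bank as the rowboat arrives there on crossing 5 is 4 — never all 5.
So no plan with fewer than 7 crossings exists, and this one achieves 7:
1. Farmer goes to the east bank with the pigeon and the sheep.
2. Farmer goes back to the west bank with the pigeon.
3. Farmer goes to the east bank with the corn and the pigeon.
4. Farmer goes back to the west bank with the pigeon.
5. Farmer goes to the east bank with the fox and the pigeon.
6. Farmer goes back to the west bank with the pigeon.
7. Farmer goes to the east bank with the hay and the pigeon.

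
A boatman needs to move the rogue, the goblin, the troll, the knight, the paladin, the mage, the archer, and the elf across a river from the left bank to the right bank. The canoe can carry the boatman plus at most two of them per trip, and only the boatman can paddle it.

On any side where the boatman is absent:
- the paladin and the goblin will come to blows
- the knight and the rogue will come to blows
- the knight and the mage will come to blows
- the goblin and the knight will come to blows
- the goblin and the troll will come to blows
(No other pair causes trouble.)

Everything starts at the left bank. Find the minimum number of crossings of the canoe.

9

Counting alone: the boatman can take at most 2 across per trip to the right bank, so moving all 8 needs at least 4 loaded trips out, with a return between consecutive ones — at least 7 crossings.
The safety rule pushes this higher. Following every safe sequence of crossings, the most of the 8 that can be at the right bank as the canoe arrives there on crossing 7 is 7 — never all 8.
So no plan with fewer than 9 crossings exists, and this one achieves 9:
1. Boatman goes to the right bank with the goblin and the knight.  [the left bank: the archer, the elf, the mage, the paladin, the rogue, the troll | the right bank: the goblin, the knight]
2. Boatman goes back to the left bank with the goblin.  [the left bank: the archer, the elf, the goblin, the mage, the paladin, the rogue, the troll | the right bank: the knight]
3. Boatman goes to the right bank with the paladin and the troll.  [the left bank: the archer, the elf, the goblin, the mage, the rogue | the right bank: the knight, the paladin, the troll]
4. Boatman goes back to the left bank alone.  [the left bank: the archer, the elf, the goblin, the mage, the rogue | the right bank: the knight, the paladin, the troll]
5. Boatman goes to the right bank with the archer and the elf.  [the left bank: the goblin, the mage, the rogue | the right bank: the archer, the elf, the knight, the paladin, the troll]
6. Boatman goes back to the left bank alone.  [the left bank: the goblin, the mage, the rogue | the right bank: the archer, the elf, the knight, the paladin, the troll]
7. Boatman goes to the right bank with the mage and the rogue.  [the left bank: the goblin | the right bank: the archer, the elf, the knight, the mage, the paladin, the rogue, the troll]
8. Boatman goes back to the left bank with the knight.  [the left bank: the goblin, the knight | the right bank: the archer, the elf, the mage, the paladin, the rogue, the troll]
9. Boatman goes to the right bank with the goblin and the knight.  [the left bank: — | the right bank: the archer, the elf, the goblin, the knight, the mage, the paladin, the rogue, the troll]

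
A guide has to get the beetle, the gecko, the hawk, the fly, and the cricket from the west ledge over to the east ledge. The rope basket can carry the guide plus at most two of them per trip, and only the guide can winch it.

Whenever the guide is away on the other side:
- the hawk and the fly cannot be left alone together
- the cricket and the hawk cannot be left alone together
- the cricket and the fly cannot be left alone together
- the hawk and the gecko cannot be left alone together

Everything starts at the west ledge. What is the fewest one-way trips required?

7

Counting alone: the guide can take at most 2 across per trip to the east ledge, so moving all 5 needs at least 3 loaded trips out, with a return between consecutive ones — at least 5 crossings.
The safety rule pushes this higher. Following every safe sequence of crossings, the most of the 5 that can be at the east ledge as the rope basket arrives there on crossing 5 is 4 — never all 5.
So no plan with fewer than 7 crossings exists, and this one achieves 7:
1. Guide goes to the east ledge with the fly and the hawk.
2. Guide goes back to the west ledge with the hawk.
3. Guide goes to the east ledge with the beetle and the hawk.
4. Guide goes back to the west ledge with the hawk.
5. Guide goes to the east ledge with the gecko and the hawk.
6. Guide goes back to the west ledge with the hawk.
7. Guide goes to the east ledge with the cricket and the hawk.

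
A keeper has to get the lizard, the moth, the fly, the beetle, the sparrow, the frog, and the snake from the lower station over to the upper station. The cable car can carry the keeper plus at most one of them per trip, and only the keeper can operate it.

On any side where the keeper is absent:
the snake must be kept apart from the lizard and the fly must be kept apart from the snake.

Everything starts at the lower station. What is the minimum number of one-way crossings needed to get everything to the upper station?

Counting alone: the keeper can take at most 1 across per trip to the upper station, so moving all 7 needs at least 7 loaded trips out, with a return between consecutive ones — at least 13 crossings.
The safety rule pushes this higher. Following every safe sequence of crossings, the most of the 7 that can be at the upper station as the cable car arrives there on crossing 13 is 6 — never all 7.
So no plan with fewer than 15 crossings exists, and this one achieves 15:
1. Keeper goes to the upper station with the snake.  [the lower station: the beetle, the fly, the frog, the lizard, the moth, the sparrow | the upper station: the snake]
2. Keeper goes back to the lower station alone.  [the lower station: the beetle, the fly, the frog, the lizard, the moth, the sparrow | the upper station: the snake]
3. Keeper goes to the upper station with the lizard.  [the lower station: the beetle, the fly, the frog, the moth, the sparrow | the upper station: the lizard, the snake]
4. Keeper goes back to the lower station with the snake.  [the lower station: the beetle, the fly, the frog, the moth, the snake, the sparrow | the upper station: the lizard]
5. Keeper goes to the upper station with the fly.  [the lower station: the beetle, the frog, the moth, the snake, the sparrow | the upper station: the fly, the lizard]
6. Keeper goes back to the lower station alone.  [the lower station: the beetle, the frog, the moth, the snake, the sparrow | the upper station: the fly, the lizard]
7. Keeper goes to the upper station with the moth.  [the lower station: the beetle, the frog, the snake, the sparrow | the upper station: the fly, the lizard, the moth]
8. Keeper goes back to the lower station alone.  [the lower station: the beetle, the frog, the snake, the sparrow | the upper station: the fly, the lizard, the moth]
9. Keeper goes to the upper station with the beetle.  [the lower station: the frog, the snake, the sparrow | the upper station: the beetle, the fly, the lizard, the moth]
10. Keeper goes back to the lower station alone.  [the lower station: the frog, the snake, the sparrow | the upper station: the beetle, the fly, the lizard, the moth]
11. Keeper goes to the upper station with the sparrow.  [the lower station: the frog, the snake | the upper station: the beetle, the fly, the lizard, the moth, the sparrow]
12. Keeper goes back to the lower station alone.  [the lower station: the frog, the snake | the upper station: the beetle, the fly, the lizard, the moth, the sparrow]
13. Keeper goes to the upper station with the frog.  [the lower station: the snake | the upper station: the beetle, the fly, the frog, the lizard, the moth, the sparrow]
14. Keeper goes back to the lower station alone.  [the lower station: the snake | the upper station: the beetle, the fly, the frog, the lizard, the moth, the sparrow]
15. Keeper goes to the upper station with the snake.  [the lower station: — | the upper station: the beetle, the fly, the frog, the lizard, the moth, the snake, the sparrow]

15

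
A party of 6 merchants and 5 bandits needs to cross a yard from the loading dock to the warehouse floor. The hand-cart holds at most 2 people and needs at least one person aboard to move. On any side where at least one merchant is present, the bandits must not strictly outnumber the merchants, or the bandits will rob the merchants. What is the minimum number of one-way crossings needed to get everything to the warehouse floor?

19

Counting alone: each trip to the warehouse floor takes at most 2 across and each return brings at least 1 back, so after t trips out (and t−1 returns) at most 2t − (t−1) of the 11 are across; that first reaches 11 at t = 10, so at least 19 crossings are needed.
The plan below uses exactly 19 crossings, so it is optimal:
1. 2 bandits → the warehouse floor.  (the loading dock: 6M 3B; the warehouse floor: 0M 2B)
2. 1 bandit ← the loading dock.  (the loading dock: 6M 4B; the warehouse floor: 0M 1B)
3. 2 bandits → the warehouse floor.  (the loading dock: 6M 2B; the warehouse floor: 0M 3B)
4. 1 bandit ← the loading dock.  (the loading dock: 6M 3B; the warehouse floor: 0M 2B)
5. 2 merchants → the warehouse floor.  (the loading dock: 4M 3B; the warehouse floor: 2M 2B)
6. 1 bandit ← the loading dock.  (the loading dock: 4M 4B; the warehouse floor: 2M 1B)
7. 1 merchant and 1 bandit → the warehouse floor.  (the loading dock: 3M 3B; the warehouse floor: 3M 2B)
8. 1 merchant ← the loading dock.  (the loading dock: 4M 3B; the warehouse floor: 2M 2B)
9. 1 merchant and 1 bandit → the warehouse floor.  (the loading dock: 3M 2B; the warehouse floor: 3M 3B)
10. 1 bandit ← the loading dock.  (the loading dock: 3M 3B; the warehouse floor: 3M 2B)
11. 1 merchant and 1 bandit → the warehouse floor.  (the loading dock: 2M 2B; the warehouse floor: 4M 3B)
12. 1 merchant ← the loading dock.  (the loading dock: 3M 2B; the warehouse floor: 3M 3B)
13. 1 merchant and 1 bandit → the warehouse floor.  (the loading dock: 2M 1B; the warehouse floor: 4M 4B)
14. 1 bandit ← the loading dock.  (the loading dock: 2M 2B; the warehouse floor: 4M 3B)
15. 1 merchant and 1 bandit → the warehouse floor.  (the loading dock: 1M 1B; the warehouse floor: 5M 4B)
16. 1 merchant ← the loading dock.  (the loading dock: 2M 1B; the warehouse floor: 4M 4B)
17. 1 merchant and 1 bandit → the warehouse floor.  (the loading dock: 1M 0B; the warehouse floor: 5M 5B)
18. 1 bandit ← the loading dock.  (the loading dock: 1M 1B; the warehouse floor: 5M 4B)
19. 1 merchant and 1 bandit → the warehouse floor.  (the loading dock: 0M 0B; the warehouse floor: 6M 5B)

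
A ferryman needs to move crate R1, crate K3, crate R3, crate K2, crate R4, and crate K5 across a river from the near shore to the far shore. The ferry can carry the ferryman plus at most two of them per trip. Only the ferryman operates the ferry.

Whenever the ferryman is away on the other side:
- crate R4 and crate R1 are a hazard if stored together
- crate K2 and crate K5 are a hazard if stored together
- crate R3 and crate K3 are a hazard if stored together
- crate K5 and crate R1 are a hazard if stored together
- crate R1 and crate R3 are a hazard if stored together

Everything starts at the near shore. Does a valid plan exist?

Whatever the first load, the items left behind include a forbidden pair without the ferryman. No opening move is safe, so no plan exists.

No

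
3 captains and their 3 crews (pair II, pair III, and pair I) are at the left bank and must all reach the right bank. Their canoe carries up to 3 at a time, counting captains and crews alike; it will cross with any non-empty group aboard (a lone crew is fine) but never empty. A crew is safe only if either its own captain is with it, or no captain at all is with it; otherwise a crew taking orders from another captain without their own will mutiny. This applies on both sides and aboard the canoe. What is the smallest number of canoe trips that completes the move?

Counting alone: each trip to the right bank takes at most 3 across and each return brings at least 1 back, so after t trips out (and t−1 returns) at most 3t − (t−1) of the 6 are across; that first reaches 6 at t = 3, so at least 5 crossings are needed.
The plan below uses exactly 5 crossings, so it is optimal:
1. captain II and crew II cross → the right bank.
2. captain II crosses ← the left bank.
3. captain I, captain II, and captain III cross → the right bank.
4. crew II crosses ← the left bank.
5. crew I, crew II, and crew III cross → the right bank.

5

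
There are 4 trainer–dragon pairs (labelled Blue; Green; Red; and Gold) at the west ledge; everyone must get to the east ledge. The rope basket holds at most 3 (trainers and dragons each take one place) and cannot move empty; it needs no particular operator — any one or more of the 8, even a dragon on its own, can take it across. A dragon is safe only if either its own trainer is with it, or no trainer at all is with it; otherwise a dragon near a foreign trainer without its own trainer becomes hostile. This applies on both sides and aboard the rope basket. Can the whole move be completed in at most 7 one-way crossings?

No

Counting alone: each trip to the east ledge takes at most 3 across and each return brings at least 1 back, so after t trips out (and t−1 returns) at most 3t − (t−1) of the 8 are across; that first reaches 8 at t = 4, so at least 7 crossings are needed.
The safety rule pushes this higher. Following every safe sequence of crossings, the most of the 8 that can be at the east ledge as the rope basket arrives there on crossing 7 is 7 — never all 8.
So the move cannot be finished within 7 crossings. (The shortest complete plan takes 9:)
1. dragon Blue and trainer Blue cross → the east ledge.
2. trainer Blue crosses ← the west ledge.
3. dragon Green, trainer Blue, and trainer Green cross → the east ledge.
4. dragon Blue and trainer Blue cross ← the west ledge.
5. trainer Blue, trainer Gold, and trainer Red cross → the east ledge.
6. dragon Green crosses ← the west ledge.
7. dragon Blue and dragon Green cross → the east ledge.
8. dragon Blue crosses ← the west ledge.
9. dragon Blue, dragon Gold, and dragon Red cross → the east ledge.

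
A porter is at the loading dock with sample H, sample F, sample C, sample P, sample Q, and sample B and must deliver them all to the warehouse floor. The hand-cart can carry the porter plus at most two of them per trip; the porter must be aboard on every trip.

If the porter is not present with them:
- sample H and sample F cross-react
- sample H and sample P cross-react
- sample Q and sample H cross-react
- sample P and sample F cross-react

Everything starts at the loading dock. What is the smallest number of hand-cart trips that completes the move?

9

Counting alone: the porter can take at most 2 across per trip to the warehouse floor, so moving all 6 needs at least 3 loaded trips out, with a return between consecutive ones — at least 5 crossings.
The safety rule pushes this higher. Following every safe sequence of crossings, the most of the 6 that can be at the warehouse floor as the hand-cart arrives there on crossings 5, 7 is 4, 5 respectively — never all 6.
So no plan with fewer than 9 crossings exists, and this one achieves 9:
1. Porter goes to the warehouse floor with sample F and sample H.
2. Porter goes back to the loading dock with sample H.
3. Porter goes to the warehouse floor with sample C and sample H.
4. Porter goes back to the loading dock with sample H.
5. Porter goes to the warehouse floor with sample H and sample Q.
6. Porter goes back to the loading dock with sample H.
7. Porter goes to the warehouse floor with sample B and sample H.
8. Porter goes back to the loading dock with sample H.
9. Porter goes to the warehouse floor with sample H and sample P.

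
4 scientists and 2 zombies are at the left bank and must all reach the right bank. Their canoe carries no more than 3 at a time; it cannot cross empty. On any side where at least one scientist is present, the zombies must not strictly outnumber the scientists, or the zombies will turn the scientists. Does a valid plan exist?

Yes

1. 2 zombies → the right bank.  (the left bank: 4S 0Z; the right bank: 0S 2Z)
2. 1 zombie ← the left bank.  (the left bank: 4S 1Z; the right bank: 0S 1Z)
3. 2 scientists and 1 zombie → the right bank.  (the left bank: 2S 0Z; the right bank: 2S 2Z)
4. 1 zombie ← the left bank.  (the left bank: 2S 1Z; the right bank: 2S 1Z)
5. 2 scientists and 1 zombie → the right bank.  (the left bank: 0S 0Z; the right bank: 4S 2Z)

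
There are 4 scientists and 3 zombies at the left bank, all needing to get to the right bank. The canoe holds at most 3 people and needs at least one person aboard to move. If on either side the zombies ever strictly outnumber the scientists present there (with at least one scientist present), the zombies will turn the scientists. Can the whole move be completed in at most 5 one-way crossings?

Yes — this plan uses 5 crossings (≤ 5):
1. 3 zombies → the right bank.  (the left bank: 4S 0Z; the right bank: 0S 3Z)
2. 1 zombie ← the left bank.  (the left bank: 4S 1Z; the right bank: 0S 2Z)
3. 3 scientists → the right bank.  (the left bank: 1S 1Z; the right bank: 3S 2Z)
4. 1 scientist ← the left bank.  (the left bank: 2S 1Z; the right bank: 2S 2Z)
5. 2 scientists and 1 zombie → the right bank.  (the left bank: 0S 0Z; the right bank: 4S 3Z)

Yes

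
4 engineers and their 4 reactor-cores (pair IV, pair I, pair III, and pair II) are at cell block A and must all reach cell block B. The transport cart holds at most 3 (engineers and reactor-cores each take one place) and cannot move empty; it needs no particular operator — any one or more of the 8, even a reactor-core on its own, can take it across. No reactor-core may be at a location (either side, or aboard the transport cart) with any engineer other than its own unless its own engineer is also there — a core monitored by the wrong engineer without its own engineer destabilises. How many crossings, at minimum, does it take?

Counting alone: each trip to cell block B takes at most 3 across and each return brings at least 1 back, so after t trips out (and t−1 returns) at most 3t − (t−1) of the 8 are across; that first reaches 8 at t = 4, so at least 7 crossings are needed.
The safety rule pushes this higher. Following every safe sequence of crossings, the most of the 8 that can be at cell block B as the transport cart arrives there on crossing 7 is 7 — never all 8.
So no plan with fewer than 9 crossings exists, and this one achieves 9:
1. engineer IV and reactor-core IV cross → cell block B.
2. engineer IV crosses ← cell block A.
3. engineer I, engineer IV, and reactor-core I cross → cell block B.
4. engineer IV and reactor-core IV cross ← cell block A.
5. engineer II, engineer III, and engineer IV cross → cell block B.
6. reactor-core I crosses ← cell block A.
7. reactor-core I and reactor-core IV cross → cell block B.
8. reactor-core IV crosses ← cell block A.
9. reactor-core II, reactor-core III, and reactor-core IV cross → cell block B.

9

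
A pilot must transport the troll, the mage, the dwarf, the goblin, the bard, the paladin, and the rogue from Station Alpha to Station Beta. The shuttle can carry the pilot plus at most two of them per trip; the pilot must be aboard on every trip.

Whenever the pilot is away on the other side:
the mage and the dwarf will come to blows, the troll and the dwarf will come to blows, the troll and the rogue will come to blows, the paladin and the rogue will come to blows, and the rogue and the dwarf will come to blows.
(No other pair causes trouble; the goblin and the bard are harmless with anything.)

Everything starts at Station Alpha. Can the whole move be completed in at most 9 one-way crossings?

Counting alone: the pilot can take at most 2 across per trip to Station Beta, so moving all 7 needs at least 4 loaded trips out, with a return between consecutive ones — at least 7 crossings.
The safety rule pushes this higher. Following every safe sequence of crossings, the most of the 7 that can be at Station Beta as the shuttle arrives there on crossings 7, 9 is 5, 6 respectively — never all 7.
So the move cannot be finished within 9 crossings. (The shortest complete plan takes 11:)
1. Pilot goes to Station Beta with the dwarf and the rogue.  [Station Alpha: the bard, the goblin, the mage, the paladin, the troll | Station Beta: the dwarf, the rogue]
2. Pilot goes back to Station Alpha with the dwarf.  [Station Alpha: the bard, the dwarf, the goblin, the mage, the paladin, the troll | Station Beta: the rogue]
3. Pilot goes to Station Beta with the mage and the troll.  [Station Alpha: the bard, the dwarf, the goblin, the paladin | Station Beta: the mage, the rogue, the troll]
4. Pilot goes back to Station Alpha with the troll.  [Station Alpha: the bard, the dwarf, the goblin, the paladin, the troll | Station Beta: the mage, the rogue]
5. Pilot goes to Station Beta with the goblin and the troll.  [Station Alpha: the bard, the dwarf, the paladin | Station Beta: the goblin, the mage, the rogue, the troll]
6. Pilot goes back to Station Alpha with the troll.  [Station Alpha: the bard, the dwarf, the paladin, the troll | Station Beta: the goblin, the mage, the rogue]
7. Pilot goes to Station Beta with the bard and the troll.  [Station Alpha: the dwarf, the paladin | Station Beta: the bard, the goblin, the mage, the rogue, the troll]
8. Pilot goes back to Station Alpha with the troll.  [Station Alpha: the dwarf, the paladin, the troll | Station Beta: the bard, the goblin, the mage, the rogue]
9. Pilot goes to Station Beta with the paladin and the troll.  [Station Alpha: the dwarf | Station Beta: the bard, the goblin, the mage, the paladin, the rogue, the troll]
10. Pilot goes back to Station Alpha with the rogue.  [Station Alpha: the dwarf, the rogue | Station Beta: the bard, the goblin, the mage, the paladin, the troll]
11. Pilot goes to Station Beta with the dwarf and the rogue.  [Station Alpha: — | Station Beta: the bard, the dwarf, the goblin, the mage, the paladin, the rogue, the troll]

No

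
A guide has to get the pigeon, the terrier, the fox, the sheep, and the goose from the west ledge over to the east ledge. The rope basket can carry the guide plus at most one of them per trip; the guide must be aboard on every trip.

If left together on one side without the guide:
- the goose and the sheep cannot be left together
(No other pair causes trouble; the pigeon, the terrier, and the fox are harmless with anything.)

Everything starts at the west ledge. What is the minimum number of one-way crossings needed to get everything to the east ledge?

Counting alone: the guide can take at most 1 across per trip to the east ledge, so moving all 5 needs at least 5 loaded trips out, with a return between consecutive ones — at least 9 crossings.
The plan below uses exactly 9 crossings, so it is optimal:
1. Guide goes to the east ledge with the sheep.  [the west ledge: the fox, the goose, the pigeon, the terrier | the east ledge: the sheep]
2. Guide goes back to the west ledge alone.  [the west ledge: the fox, the goose, the pigeon, the terrier | the east ledge: the sheep]
3. Guide goes to the east ledge with the pigeon.  [the west ledge: the fox, the goose, the terrier | the east ledge: the pigeon, the sheep]
4. Guide goes back to the west ledge alone.  [the west ledge: the fox, the goose, the terrier | the east ledge: the pigeon, the sheep]
5. Guide goes to the east ledge with the terrier.  [the west ledge: the fox, the goose | the east ledge: the pigeon, the sheep, the terrier]
6. Guide goes back to the west ledge alone.  [the west ledge: the fox, the goose | the east ledge: the pigeon, the sheep, the terrier]
7. Guide goes to the east ledge with the fox.  [the west ledge: the goose | the east ledge: the fox, the pigeon, the sheep, the terrier]
8. Guide goes back to the west ledge alone.  [the west ledge: the goose | the east ledge: the fox, the pigeon, the sheep, the terrier]
9. Guide goes to the east ledge with the goose.  [the west ledge: — | the east ledge: the fox, the goose, the pigeon, the sheep, the terrier]

9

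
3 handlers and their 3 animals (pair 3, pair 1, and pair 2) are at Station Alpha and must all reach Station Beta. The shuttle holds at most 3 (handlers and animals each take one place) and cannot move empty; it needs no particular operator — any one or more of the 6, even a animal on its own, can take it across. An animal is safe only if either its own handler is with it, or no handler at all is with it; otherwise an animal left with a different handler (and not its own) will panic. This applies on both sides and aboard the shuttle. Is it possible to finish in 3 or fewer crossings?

No

Counting alone: each trip to Station Beta takes at most 3 across and each return brings at least 1 back, so after t trips out (and t−1 returns) at most 3t − (t−1) of the 6 are across; that first reaches 6 at t = 3, so at least 5 crossings are needed.
Since 3 < 5, 3 crossings cannot be enough. (The shortest complete plan in fact takes 5:)
1. animal 3 and handler 3 cross → Station Beta.
2. handler 3 crosses ← Station Alpha.
3. handler 1, handler 2, and handler 3 cross → Station Beta.
4. animal 3 crosses ← Station Alpha.
5. animal 1, animal 2, and animal 3 cross → Station Beta.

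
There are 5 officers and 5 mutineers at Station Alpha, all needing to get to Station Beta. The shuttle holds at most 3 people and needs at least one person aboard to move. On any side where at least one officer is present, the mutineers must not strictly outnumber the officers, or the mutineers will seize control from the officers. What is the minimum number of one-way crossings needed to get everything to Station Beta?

Counting alone: each trip to Station Beta takes at most 3 across and each return brings at least 1 back, so after t trips out (and t−1 returns) at most 3t − (t−1) of the 10 are across; that first reaches 10 at t = 5, so at least 9 crossings are needed.
The safety rule pushes this higher. Following every safe sequence of crossings, the most of the 10 that can be at Station Beta as the shuttle arrives there on crossing 9 is 9 — never all 10.
So no plan with fewer than 11 crossings exists, and this one achieves 11:
1. 2 mutineers → Station Beta.  (Station Alpha: 5O 3M; Station Beta: 0O 2M)
2. 1 mutineer ← Station Alpha.  (Station Alpha: 5O 4M; Station Beta: 0O 1M)
3. 3 mutineers → Station Beta.  (Station Alpha: 5O 1M; Station Beta: 0O 4M)
4. 1 mutineer ← Station Alpha.  (Station Alpha: 5O 2M; Station Beta: 0O 3M)
5. 3 officers → Station Beta.  (Station Alpha: 2O 2M; Station Beta: 3O 3M)
6. 1 officer and 1 mutineer ← Station Alpha.  (Station Alpha: 3O 3M; Station Beta: 2O 2M)
7. 3 officers → Station Beta.  (Station Alpha: 0O 3M; Station Beta: 5O 2M)
8. 1 mutineer ← Station Alpha.  (Station Alpha: 0O 4M; Station Beta: 5O 1M)
9. 2 mutineers → Station Beta.  (Station Alpha: 0O 2M; Station Beta: 5O 3M)
10. 1 mutineer ← Station Alpha.  (Station Alpha: 0O 3M; Station Beta: 5O 2M)
11. 3 mutineers → Station Beta.  (Station Alpha: 0O 0M; Station Beta: 5O 5M)

11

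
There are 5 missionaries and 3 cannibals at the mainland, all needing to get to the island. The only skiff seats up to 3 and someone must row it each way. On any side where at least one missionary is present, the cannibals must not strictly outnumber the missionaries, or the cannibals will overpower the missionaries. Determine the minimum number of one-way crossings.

Counting alone: each trip to the island takes at most 3 across and each return brings at least 1 back, so after t trips out (and t−1 returns) at most 3t − (t−1) of the 8 are across; that first reaches 8 at t = 4, so at least 7 crossings are needed.
The plan below uses exactly 7 crossings, so it is optimal:
1. 2 cannibals → the island.  (the mainland: 5M 1C; the island: 0M 2C)
2. 1 cannibal ← the mainland.  (the mainland: 5M 2C; the island: 0M 1C)
3. 2 missionaries and 1 cannibal → the island.  (the mainland: 3M 1C; the island: 2M 2C)
4. 1 cannibal ← the mainland.  (the mainland: 3M 2C; the island: 2M 1C)
5. 1 missionary and 2 cannibals → the island.  (the mainland: 2M 0C; the island: 3M 3C)
6. 1 cannibal ← the mainland.  (the mainland: 2M 1C; the island: 3M 2C)
7. 2 missionaries and 1 cannibal → the island.  (the mainland: 0M 0C; the island: 5M 3C)

7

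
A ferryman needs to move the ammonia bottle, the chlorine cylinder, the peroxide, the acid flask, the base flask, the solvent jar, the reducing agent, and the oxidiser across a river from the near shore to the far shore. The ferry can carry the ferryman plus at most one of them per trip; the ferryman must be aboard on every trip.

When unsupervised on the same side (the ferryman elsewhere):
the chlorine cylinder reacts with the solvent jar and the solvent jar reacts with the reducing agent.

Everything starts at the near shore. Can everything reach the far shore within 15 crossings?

No

Counting alone: the ferryman can take at most 1 across per trip to the far shore, so moving all 8 needs at least 8 loaded trips out, with a return between consecutive ones — at least 15 crossings.
The safety rule pushes this higher. Following every safe sequence of crossings, the most of the 8 that can be at the far shore as the ferry arrives there on crossing 15 is 7 — never all 8.
So the move cannot be finished within 15 crossings. (The shortest complete plan takes 17:)
1. Ferryman goes to the far shore with the solvent jar.  [the near shore: the acid flask, the ammonia bottle, the base flask, the chlorine cylinder, the oxidiser, the peroxide, the reducing agent | the far shore: the solvent jar]
2. Ferryman goes back to the near shore alone.  [the near shore: the acid flask, the ammonia bottle, the base flask, the chlorine cylinder, the oxidiser, the peroxide, the reducing agent | the far shore: the solvent jar]
3. Ferryman goes to the far shore with the ammonia bottle.  [the near shore: the acid flask, the base flask, the chlorine cylinder, the oxidiser, the peroxide, the reducing agent | the far shore: the ammonia bottle, the solvent jar]
4. Ferryman goes back to the near shore alone.  [the near shore: the acid flask, the base flask, the chlorine cylinder, the oxidiser, the peroxide, the reducing agent | the far shore: the ammonia bottle, the solvent jar]
5. Ferryman goes to the far shore with the chlorine cylinder.  [the near shore: the acid flask, the base flask, the oxidiser, the peroxide, the reducing agent | the far shore: the ammonia bottle, the chlorine cylinder, the solvent jar]
6. Ferryman goes back to the near shore with the solvent jar.  [the near shore: the acid flask, the base flask, the oxidiser, the peroxide, the reducing agent, the solvent jar | the far shore: the ammonia bottle, the chlorine cylinder]
7. Ferryman goes to the far shore with the reducing agent.  [the near shore: the acid flask, the base flask, the oxidiser, the peroxide, the solvent jar | the far shore: the ammonia bottle, the chlorine cylinder, the reducing agent]
8. Ferryman goes back to the near shore alone.  [the near shore: the acid flask, the base flask, the oxidiser, the peroxide, the solvent jar | the far shore: the ammonia bottle, the chlorine cylinder, the reducing agent]
9. Ferryman goes to the far shore with the peroxide.  [the near shore: the acid flask, the base flask, the oxidiser, the solvent jar | the far shore: the ammonia bottle, the chlorine cylinder, the peroxide, the reducing agent]
10. Ferryman goes back to the near shore alone.  [the near shore: the acid flask, the base flask, the oxidiser, the solvent jar | the far shore: the ammonia bottle, the chlorine cylinder, the peroxide, the reducing agent]
11. Ferryman goes to the far shore with the acid flask.  [the near shore: the base flask, the oxidiser, the solvent jar | the far shore: the acid flask, the ammonia bottle, the chlorine cylinder, the peroxide, the reducing agent]
12. Ferryman goes back to the near shore alone.  [the near shore: the base flask, the oxidiser, the solvent jar | the far shore: the acid flask, the ammonia bottle, the chlorine cylinder, the peroxide, the reducing agent]
13. Ferryman goes to the far shore with the base flask.  [the near shore: the oxidiser, the solvent jar | the far shore: the acid flask, the ammonia bottle, the base flask, the chlorine cylinder, the peroxide, the reducing agent]
14. Ferryman goes back to the near shore alone.  [the near shore: the oxidiser, the solvent jar | the far shore: the acid flask, the ammonia bottle, the base flask, the chlorine cylinder, the peroxide, the reducing agent]
15. Ferryman goes to the far shore with the oxidiser.  [the near shore: the solvent jar | the far shore: the acid flask, the ammonia bottle, the base flask, the chlorine cylinder, the oxidiser, the peroxide, the reducing agent]
16. Ferryman goes back to the near shore alone.  [the near shore: the solvent jar | the far shore: the acid flask, the ammonia bottle, the base flask, the chlorine cylinder, the oxidiser, the peroxide, the reducing agent]
17. Ferryman goes to the far shore with the solvent jar.  [the near shore: — | the far shore: the acid flask, the ammonia bottle, the base flask, the chlorine cylinder, the oxidiser, the peroxide, the reducing agent, the solvent jar]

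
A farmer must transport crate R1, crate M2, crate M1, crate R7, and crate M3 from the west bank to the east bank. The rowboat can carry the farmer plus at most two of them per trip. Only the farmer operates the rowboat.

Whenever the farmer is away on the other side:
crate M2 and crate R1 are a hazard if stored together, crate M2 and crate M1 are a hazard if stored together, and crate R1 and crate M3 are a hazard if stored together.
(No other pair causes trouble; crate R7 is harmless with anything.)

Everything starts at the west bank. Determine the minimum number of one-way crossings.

Counting alone: the farmer can take at most 2 across per trip to the east bank, so moving all 5 needs at least 3 loaded trips out, with a return between consecutive ones — at least 5 crossings.
The plan below uses exactly 5 crossings, so it is optimal:
1. Farmer goes to the east bank with crate M2 and crate R1.  [the west bank: crate M1, crate M3, crate R7 | the east bank: crate M2, crate R1]
2. Farmer goes back to the west bank with crate R1.  [the west bank: crate M1, crate M3, crate R1, crate R7 | the east bank: crate M2]
3. Farmer goes to the east bank with crate M3 and crate R7.  [the west bank: crate M1, crate R1 | the east bank: crate M2, crate M3, crate R7]
4. Farmer goes back to the west bank alone.  [the west bank: crate M1, crate R1 | the east bank: crate M2, crate M3, crate R7]
5. Farmer goes to the east bank with crate M1 and crate R1.  [the west bank: — | the east bank: crate M1, crate M2, crate M3, crate R1, crate R7]

5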